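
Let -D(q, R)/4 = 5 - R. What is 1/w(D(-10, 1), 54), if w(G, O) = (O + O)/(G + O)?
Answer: 19/54 ≈ 0.35185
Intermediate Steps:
D(q, R) = -20 + 4*R (D(q, R) = -4*(5 - R) = -20 + 4*R)
w(G, O) = 2*O/(G + O) (w(G, O) = (2*O)/(G + O) = 2*O/(G + O))
1/w(D(-10, 1), 54) = 1/(2*54/((-20 + 4*1) + 54)) = 1/(2*54/((-20 + 4) + 54)) = 1/(2*54/(-16 + 54)) = 1/(2*54/38) = 1/(2*54*(1/38)) = 1/(54/19) = 19/54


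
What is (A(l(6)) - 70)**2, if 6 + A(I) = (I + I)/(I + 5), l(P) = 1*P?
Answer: 678976/121 ≈ 5611.4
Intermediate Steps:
l(P) = P
A(I) = -6 + 2*I/(5 + I) (A(I) = -6 + (I + I)/(I + 5) = -6 + (2*I)/(5 + I) = -6 + 2*I/(5 + I))
(A(l(6)) - 70)**2 = (2*(-15 - 2*6)/(5 + 6) - 70)**2 = (2*(-15 - 12)/11 - 70)**2 = (2*(1/11)*(-27) - 70)**2 = (-54/11 - 70)**2 = (-824/11)**2 = 678976/121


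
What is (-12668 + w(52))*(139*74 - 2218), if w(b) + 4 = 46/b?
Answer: -1328997266/13 ≈ -1.0223e+8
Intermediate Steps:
w(b) = -4 + 46/b
(-12668 + w(52))*(139*74 - 2218) = (-12668 + (-4 + 46/52))*(139*74 - 2218) = (-12668 + (-4 + 46*(1/52)))*(10286 - 2218) = (-12668 + (-4 + 23/26))*8068 = (-12668 - 81/26)*8068 = -329449/26*8068 = -1328997266/13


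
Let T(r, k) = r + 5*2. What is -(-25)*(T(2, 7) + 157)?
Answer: 4225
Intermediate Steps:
T(r, k) = 10 + r (T(r, k) = r + 10 = 10 + r)
-(-25)*(T(2, 7) + 157) = -(-25)*((10 + 2) + 157) = -(-25)*(12 + 157) = -(-25)*169 = -1*(-4225) = 4225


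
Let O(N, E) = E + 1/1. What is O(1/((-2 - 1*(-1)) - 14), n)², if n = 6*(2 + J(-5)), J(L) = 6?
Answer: 2401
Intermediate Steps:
n = 48 (n = 6*(2 + 6) = 6*8 = 48)
O(N, E) = 1 + E (O(N, E) = E + 1 = 1 + E)
O(1/((-2 - 1*(-1)) - 14), n)² = (1 + 48)² = 49² = 2401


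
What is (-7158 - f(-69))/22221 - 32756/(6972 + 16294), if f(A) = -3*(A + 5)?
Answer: -149812696/86165631 ≈ -1.7387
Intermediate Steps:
f(A) = -15 - 3*A (f(A) = -3*(5 + A) = -15 - 3*A)
(-7158 - f(-69))/22221 - 32756/(6972 + 16294) = (-7158 - (-15 - 3*(-69)))/22221 - 32756/(6972 + 16294) = (-7158 - (-15 + 207))*(1/22221) - 32756/23266 = (-7158 - 1*192)*(1/22221) - 32756*1/23266 = (-7158 - 192)*(1/22221) - 16378/11633 = -7350*1/22221 - 16378/11633 = -2450/7407 - 16378/11633 = -149812696/86165631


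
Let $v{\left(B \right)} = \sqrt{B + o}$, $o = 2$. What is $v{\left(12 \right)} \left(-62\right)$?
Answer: $- 62 \sqrt{14} \approx -231.98$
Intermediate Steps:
$v{\left(B \right)} = \sqrt{2 + B}$ ($v{\left(B \right)} = \sqrt{B + 2} = \sqrt{2 + B}$)
$v{\left(12 \right)} \left(-62\right) = \sqrt{2 + 12} \left(-62\right) = \sqrt{14} \left(-62\right) = - 62 \sqrt{14}$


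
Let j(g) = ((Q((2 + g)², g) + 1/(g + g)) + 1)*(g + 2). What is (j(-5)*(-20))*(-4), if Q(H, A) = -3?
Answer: 504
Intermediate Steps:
j(g) = (-2 + 1/(2*g))*(2 + g) (j(g) = ((-3 + 1/(g + g)) + 1)*(g + 2) = ((-3 + 1/(2*g)) + 1)*(2 + g) = (-2 + 1/(2*g))*(2 + g))
(j(-5)*(-20))*(-4) = ((-7/2 + 1/(-5) - 2*(-5))*(-20))*(-4) = ((-7/2 - ⅕ + 10)*(-20))*(-4) = ((63/10)*(-20))*(-4) = -126*(-4) = 504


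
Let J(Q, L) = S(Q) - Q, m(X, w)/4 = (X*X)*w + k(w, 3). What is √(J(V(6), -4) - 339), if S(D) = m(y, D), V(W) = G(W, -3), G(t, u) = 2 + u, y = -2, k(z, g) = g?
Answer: 3*I*√38 ≈ 18.493*I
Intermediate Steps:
m(X, w) = 12 + 4*w*X² (m(X, w) = 4*((X*X)*w + 3) = 4*(X²*w + 3) = 4*(w*X² + 3) = 4*(3 + w*X²) = 12 + 4*w*X²)
V(W) = -1 (V(W) = 2 - 3 = -1)
S(D) = 12 + 16*D (S(D) = 12 + 4*D*(-2)² = 12 + 4*D*4 = 12 + 16*D)
J(Q, L) = 12 + 15*Q (J(Q, L) = (12 + 16*Q) - Q = 12 + 15*Q)
√(J(V(6), -4) - 339) = √((12 + 15*(-1)) - 339) = √((12 - 15) - 339) = √(-3 - 339) = √(-342) = 3*I*√38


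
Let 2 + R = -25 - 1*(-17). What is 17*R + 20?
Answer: -150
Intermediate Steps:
R = -10 (R = -2 + (-25 - 1*(-17)) = -2 + (-25 + 17) = -2 - 8 = -10)
17*R + 20 = 17*(-10) + 20 = -170 + 20 = -150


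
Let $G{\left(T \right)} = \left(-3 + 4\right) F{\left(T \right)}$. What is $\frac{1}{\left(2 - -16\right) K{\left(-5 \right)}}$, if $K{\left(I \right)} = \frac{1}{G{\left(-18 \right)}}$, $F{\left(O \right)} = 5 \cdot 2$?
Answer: $\frac{5}{9} \approx 0.55556$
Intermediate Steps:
$F{\left(O \right)} = 10$
$G{\left(T \right)} = 10$ ($G{\left(T \right)} = \left(-3 + 4\right) 10 = 1 \cdot 10 = 10$)
$K{\left(I \right)} = \frac{1}{10}$
$\frac{1}{\left(2 - -16\right) K{\left(-5 \right)}} = \frac{1}{\left(2 - -16\right) \frac{1}{10}} = \frac{1}{\left(2 + 16\right) \frac{1}{10}} = \frac{1}{18 \cdot \frac{1}{10}} = \frac{1}{\frac{9}{5}} = \frac{5}{9}$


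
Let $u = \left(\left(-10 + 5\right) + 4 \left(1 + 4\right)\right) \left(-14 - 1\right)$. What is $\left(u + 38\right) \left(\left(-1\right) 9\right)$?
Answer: $1683$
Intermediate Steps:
$u = -225$ ($u = \left(-5 + 4 \cdot 5\right) \left(-15\right) = \left(-5 + 20\right) \left(-15\right) = 15 \left(-15\right) = -225$)
$\left(u + 38\right) \left(\left(-1\right) 9\right) = \left(-225 + 38\right) \left(\left(-1\right) 9\right) = \left(-187\right) \left(-9\right) = 1683$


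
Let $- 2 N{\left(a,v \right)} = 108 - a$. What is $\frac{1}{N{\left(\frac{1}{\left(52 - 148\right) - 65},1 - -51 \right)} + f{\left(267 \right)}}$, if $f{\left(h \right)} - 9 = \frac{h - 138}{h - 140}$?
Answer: $- \frac{40894}{1798819} \approx -0.022734$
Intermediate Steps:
$f{\left(h \right)} = 9 + \frac{-138 + h}{-140 + h}$ ($f{\left(h \right)} = 9 + \frac{h - 138}{h - 140} = 9 + \frac{-138 + h}{-140 + h}$)
$N{\left(a,v \right)} = -54 + \frac{a}{2}$ ($N{\left(a,v \right)} = - \frac{108 - a}{2} = -54 + \frac{a}{2}$)
$\frac{1}{N{\left(\frac{1}{\left(52 - 148\right) - 65},1 - -51 \right)} + f{\left(267 \right)}} = \frac{1}{\left(-54 + \frac{1}{2 \left(\left(52 - 148\right) - 65\right)}\right) + \frac{2 \left(-699 + 5 \cdot 267\right)}{-140 + 267}} = \frac{1}{\left(-54 + \frac{1}{2 \left(-96 - 65\right)}\right) + \frac{2 \left(-699 + 1335\right)}{127}} = \frac{1}{\left(-54 + \frac{1}{2 \left(-161\right)}\right) + 2 \cdot \frac{1}{127} \cdot 636} = \frac{1}{\left(-54 + \frac{1}{2} \left(- \frac{1}{161}\right)\right) + \frac{1272}{127}} = \frac{1}{\left(-54 - \frac{1}{322}\right) + \frac{1272}{127}} = \frac{1}{- \frac{17389}{322} + \frac{1272}{127}} = \frac{1}{- \frac{1798819}{40894}} = - \frac{40894}{1798819}$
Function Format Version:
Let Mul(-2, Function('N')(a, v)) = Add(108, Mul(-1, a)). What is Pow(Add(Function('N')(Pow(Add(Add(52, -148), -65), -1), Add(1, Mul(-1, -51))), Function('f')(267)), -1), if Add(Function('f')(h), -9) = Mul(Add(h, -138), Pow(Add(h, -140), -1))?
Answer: Rational(-40894, 1798819) ≈ -0.022734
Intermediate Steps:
Function('f')(h) = Add(9, Mul(Pow(Add(-140, h), -1), Add(-138, h))) (Function('f')(h) = Add(9, Mul(Add(h, -138), Pow(Add(h, -140), -1))) = Add(9, Mul(Add(-138, h), Pow(Add(-140, h), -1))) = Add(9, Mul(Pow(Add(-140, h), -1), Add(-138, h))))
Function('N')(a, v) = Add(-54, Mul(Rational(1, 2), a)) (Function('N')(a, v) = Mul(Rational(-1, 2), Add(108, Mul(-1, a))) = Add(-54, Mul(Rational(1, 2), a)))
Pow(Add(Function('N')(Pow(Add(Add(52, -148), -65), -1), Add(1, Mul(-1, -51))), Function('f')(267)), -1) = Pow(Add(Add(-54, Mul(Rational(1, 2), Pow(Add(Add(52, -148), -65), -1))), Mul(2, Pow(Add(-140, 267), -1), Add(-699, Mul(5, 267)))), -1) = Pow(Add(Add(-54, Mul(Rational(1, 2), Pow(Add(-96, -65), -1))), Mul(2, Pow(127, -1), Add(-699, 1335))), -1) = Pow(Add(Add(-54, Mul(Rational(1, 2), Pow(-161, -1))), Mul(2, Rational(1, 127), 636)), -1) = Pow(Add(Add(-54, Mul(Rational(1, 2), Rational(-1, 161))), Rational(1272, 127)), -1) = Pow(Add(Add(-54, Rational(-1, 322)), Rational(1272, 127)), -1) = Pow(Add(Rational(-17389, 322), Rational(1272, 127)), -1) = Pow(Rational(-1798819, 40894), -1) = Rational(-40894, 1798819)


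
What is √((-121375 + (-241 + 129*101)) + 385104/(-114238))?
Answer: I*√354284790320195/57119 ≈ 329.53*I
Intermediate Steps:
√((-121375 + (-241 + 129*101)) + 385104/(-114238)) = √((-121375 + (-241 + 13029)) + 385104*(-1/114238)) = √((-121375 + 12788) - 192552/57119) = √(-108587 - 192552/57119) = √(-6202573405/57119) = I*√354284790320195/57119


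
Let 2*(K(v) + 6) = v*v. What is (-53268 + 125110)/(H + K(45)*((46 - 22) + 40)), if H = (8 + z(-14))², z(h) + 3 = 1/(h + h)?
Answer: 56324128/50521465 ≈ 1.1149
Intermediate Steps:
z(h) = -3 + 1/(2*h) (z(h) = -3 + 1/(h + h) = -3 + 1/(2*h))
K(v) = -6 + v²/2 (K(v) = -6 + (v*v)/2 = -6 + v²/2)
H = 19321/784 (H = (8 + (-3 + (½)/(-14)))² = (8 + (-3 + (½)*(-1/14)))² = (8 + (-3 - 1/28))² = (8 - 85/28)² = (139/28)² = 19321/784 ≈ 24.644)
(-53268 + 125110)/(H + K(45)*((46 - 22) + 40)) = (-53268 + 125110)/(19321/784 + (-6 + (½)*45²)*((46 - 22) + 40)) = 71842/(19321/784 + (-6 + (½)*2025)*(24 + 40)) = 71842/(19321/784 + (-6 + 2025/2)*64) = 71842/(19321/784 + (2013/2)*64) = 71842/(19321/784 + 64416) = 71842/(50521465/784) = 71842*(784/50521465) = 56324128/50521465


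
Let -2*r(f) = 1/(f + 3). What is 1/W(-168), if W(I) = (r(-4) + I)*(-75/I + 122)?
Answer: -112/2297095 ≈ -4.8757e-5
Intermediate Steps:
r(f) = -1/(2*(3 + f)) (r(f) = -1/(2*(f + 3)) = -1/(2*(3 + f)))
W(I) = (1/2 + I)*(122 - 75/I) (W(I) = (-1/(6 + 2*(-4)) + I)*(-75/I + 122) = (-1/(6 - 8) + I)*(122 - 75/I) = (-1/(-2) + I)*(122 - 75/I) = (-1*(-1/2) + I)*(122 - 75/I) = (1/2 + I)*(122 - 75/I))
1/W(-168) = 1/(-14 + 122*(-168) - 75/2/(-168)) = 1/(-14 - 20496 - 75/2*(-1/168)) = 1/(-14 - 20496 + 25/112) = 1/(-2297095/112) = -112/2297095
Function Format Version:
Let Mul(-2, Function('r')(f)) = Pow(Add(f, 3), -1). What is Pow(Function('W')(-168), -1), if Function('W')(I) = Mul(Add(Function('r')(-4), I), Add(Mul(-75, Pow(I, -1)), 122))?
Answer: Rational(-112, 2297095) ≈ -4.8757e-5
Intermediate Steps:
Function('r')(f) = Mul(Rational(-1, 2), Pow(Add(3, f), -1)) (Function('r')(f) = Mul(Rational(-1, 2), Pow(Add(f, 3), -1)) = Mul(Rational(-1, 2), Pow(Add(3, f), -1)))
Function('W')(I) = Mul(Add(Rational(1, 2), I), Add(122, Mul(-75, Pow(I, -1)))) (Function('W')(I) = Mul(Add(Mul(-1, Pow(Add(6, Mul(2, -4)), -1)), I), Add(Mul(-75, Pow(I, -1)), 122)) = Mul(Add(Mul(-1, Pow(Add(6, -8), -1)), I), Add(122, Mul(-75, Pow(I, -1)))) = Mul(Add(Mul(-1, Pow(-2, -1)), I), Add(122, Mul(-75, Pow(I, -1)))) = Mul(Add(Mul(-1, Rational(-1, 2)), I), Add(122, Mul(-75, Pow(I, -1)))) = Mul(Add(Rational(1, 2), I), Add(122, Mul(-75, Pow(I, -1)))))
Pow(Function('W')(-168), -1) = Pow(Add(-14, Mul(122, -168), Mul(Rational(-75, 2), Pow(-168, -1))), -1) = Pow(Add(-14, -20496, Mul(Rational(-75, 2), Rational(-1, 168))), -1) = Pow(Add(-14, -20496, Rational(25, 112)), -1) = Pow(Rational(-2297095, 112), -1) = Rational(-112, 2297095)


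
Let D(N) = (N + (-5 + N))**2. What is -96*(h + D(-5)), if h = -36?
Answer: -18144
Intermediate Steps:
D(N) = (-5 + 2*N)**2
-96*(h + D(-5)) = -96*(-36 + (-5 + 2*(-5))**2) = -96*(-36 + (-5 - 10)**2) = -96*(-36 + (-15)**2) = -96*(-36 + 225) = -96*189 = -18144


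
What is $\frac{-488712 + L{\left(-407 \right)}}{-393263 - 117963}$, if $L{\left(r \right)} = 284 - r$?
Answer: $\frac{488021}{511226} \approx 0.95461$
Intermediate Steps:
$\frac{-488712 + L{\left(-407 \right)}}{-393263 - 117963} = \frac{-488712 + \left(284 - -407\right)}{-393263 - 117963} = \frac{-488712 + \left(284 + 407\right)}{-511226} = \left(-488712 + 691\right) \left(- \frac{1}{511226}\right) = \left(-488021\right) \left(- \frac{1}{511226}\right) = \frac{488021}{511226}$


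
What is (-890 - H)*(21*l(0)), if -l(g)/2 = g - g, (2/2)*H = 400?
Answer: 0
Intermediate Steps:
H = 400
l(g) = 0 (l(g) = -2*(g - g) = -2*0 = 0)
(-890 - H)*(21*l(0)) = (-890 - 1*400)*(21*0) = (-890 - 400)*0 = -1290*0 = 0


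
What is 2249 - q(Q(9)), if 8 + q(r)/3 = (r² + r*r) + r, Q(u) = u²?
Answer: -37336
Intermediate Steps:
q(r) = -24 + 3*r + 6*r² (q(r) = -24 + 3*((r² + r*r) + r) = -24 + 3*((r² + r²) + r) = -24 + 3*(2*r² + r) = -24 + 3*(r + 2*r²) = -24 + (3*r + 6*r²) = -24 + 3*r + 6*r²)
2249 - q(Q(9)) = 2249 - (-24 + 3*9² + 6*(9²)²) = 2249 - (-24 + 3*81 + 6*81²) = 2249 - (-24 + 243 + 6*6561) = 2249 - (-24 + 243 + 39366) = 2249 - 1*39585 = 2249 - 39585 = -37336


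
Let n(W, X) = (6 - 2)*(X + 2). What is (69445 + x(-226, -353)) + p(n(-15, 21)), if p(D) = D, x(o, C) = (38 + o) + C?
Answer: 68996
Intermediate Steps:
x(o, C) = 38 + C + o
n(W, X) = 8 + 4*X (n(W, X) = 4*(2 + X) = 8 + 4*X)
(69445 + x(-226, -353)) + p(n(-15, 21)) = (69445 + (38 - 353 - 226)) + (8 + 4*21) = (69445 - 541) + (8 + 84) = 68904 + 92 = 68996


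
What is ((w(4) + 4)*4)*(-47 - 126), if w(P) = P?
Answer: -5536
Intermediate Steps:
((w(4) + 4)*4)*(-47 - 126) = ((4 + 4)*4)*(-47 - 126) = (8*4)*(-173) = 32*(-173) = -5536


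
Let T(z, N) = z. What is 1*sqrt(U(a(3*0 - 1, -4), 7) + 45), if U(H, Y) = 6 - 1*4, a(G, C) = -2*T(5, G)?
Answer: sqrt(47) ≈ 6.8557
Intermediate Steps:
a(G, C) = -10 (a(G, C) = -2*5 = -10)
U(H, Y) = 2 (U(H, Y) = 6 - 4 = 2)
1*sqrt(U(a(3*0 - 1, -4), 7) + 45) = 1*sqrt(2 + 45) = 1*sqrt(47) = sqrt(47)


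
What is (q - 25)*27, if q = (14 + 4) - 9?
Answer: -432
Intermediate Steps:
q = 9 (q = 18 - 9 = 9)
(q - 25)*27 = (9 - 25)*27 = -16*27 = -432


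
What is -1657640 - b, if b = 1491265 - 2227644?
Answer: -921261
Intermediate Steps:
b = -736379
-1657640 - b = -1657640 - 1*(-736379) = -1657640 + 736379 = -921261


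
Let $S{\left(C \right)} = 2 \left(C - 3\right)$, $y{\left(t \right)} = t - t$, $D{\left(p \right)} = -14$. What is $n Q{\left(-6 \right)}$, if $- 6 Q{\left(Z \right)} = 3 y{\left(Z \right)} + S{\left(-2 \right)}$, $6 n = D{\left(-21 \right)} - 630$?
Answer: $- \frac{1610}{9} \approx -178.89$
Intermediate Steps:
$y{\left(t \right)} = 0$
$n = - \frac{322}{3}$ ($n = \frac{-14 - 630}{6} = \frac{1}{6} \left(-644\right) = - \frac{322}{3} \approx -107.33$)
$S{\left(C \right)} = -6 + 2 C$ ($S{\left(C \right)} = 2 \left(-3 + C\right) = -6 + 2 C$)
$Q{\left(Z \right)} = \frac{5}{3}$ ($Q{\left(Z \right)} = - \frac{3 \cdot 0 + \left(-6 + 2 \left(-2\right)\right)}{6} = - \frac{0 - 10}{6} = \left(- \frac{1}{6}\right) \left(-10\right) = \frac{5}{3}$)
$n Q{\left(-6 \right)} = \left(- \frac{322}{3}\right) \frac{5}{3} = - \frac{1610}{9}$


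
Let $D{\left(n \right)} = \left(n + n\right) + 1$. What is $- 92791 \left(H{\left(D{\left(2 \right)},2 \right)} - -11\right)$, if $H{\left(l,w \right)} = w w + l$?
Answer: $-1855820$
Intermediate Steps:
$D{\left(n \right)} = 1 + 2 n$ ($D{\left(n \right)} = 2 n + 1 = 1 + 2 n$)
$H{\left(l,w \right)} = l + w^{2}$ ($H{\left(l,w \right)} = w^{2} + l = l + w^{2}$)
$- 92791 \left(H{\left(D{\left(2 \right)},2 \right)} - -11\right) = - 92791 \left(\left(\left(1 + 2 \cdot 2\right) + 2^{2}\right) - -11\right) = - 92791 \left(\left(\left(1 + 4\right) + 4\right) + 11\right) = - 92791 \left(\left(5 + 4\right) + 11\right) = - 92791 \left(9 + 11\right) = \left(-92791\right) 20 = -1855820$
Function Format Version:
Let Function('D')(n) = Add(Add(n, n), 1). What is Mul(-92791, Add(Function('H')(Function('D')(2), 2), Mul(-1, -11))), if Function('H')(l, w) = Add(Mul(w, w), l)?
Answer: -1855820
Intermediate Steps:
Function('D')(n) = Add(1, Mul(2, n)) (Function('D')(n) = Add(Mul(2, n), 1) = Add(1, Mul(2, n)))
Function('H')(l, w) = Add(l, Pow(w, 2)) (Function('H')(l, w) = Add(Pow(w, 2), l) = Add(l, Pow(w, 2)))
Mul(-92791, Add(Function('H')(Function('D')(2), 2), Mul(-1, -11))) = Mul(-92791, Add(Add(Add(1, Mul(2, 2)), Pow(2, 2)), Mul(-1, -11))) = Mul(-92791, Add(Add(Add(1, 4), 4), 11)) = Mul(-92791, Add(Add(5, 4), 11)) = Mul(-92791, Add(9, 11)) = Mul(-92791, 20) = -1855820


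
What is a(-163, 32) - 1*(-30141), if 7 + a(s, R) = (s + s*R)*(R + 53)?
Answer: -427081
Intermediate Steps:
a(s, R) = -7 + (53 + R)*(s + R*s) (a(s, R) = -7 + (s + s*R)*(R + 53) = -7 + (s + R*s)*(53 + R) = -7 + (53 + R)*(s + R*s))
a(-163, 32) - 1*(-30141) = (-7 + 53*(-163) - 163*32**2 + 54*32*(-163)) - 1*(-30141) = (-7 - 8639 - 163*1024 - 281664) + 30141 = (-7 - 8639 - 166912 - 281664) + 30141 = -457222 + 30141 = -427081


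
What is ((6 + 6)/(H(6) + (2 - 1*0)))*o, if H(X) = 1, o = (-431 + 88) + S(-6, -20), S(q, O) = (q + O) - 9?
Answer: -1512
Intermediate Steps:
S(q, O) = -9 + O + q (S(q, O) = (O + q) - 9 = -9 + O + q)
o = -378 (o = (-431 + 88) + (-9 - 20 - 6) = -343 - 35 = -378)
((6 + 6)/(H(6) + (2 - 1*0)))*o = ((6 + 6)/(1 + (2 - 1*0)))*(-378) = (12/(1 + (2 + 0)))*(-378) = (12/(1 + 2))*(-378) = (12/3)*(-378) = (12*(⅓))*(-378) = 4*(-378) = -1512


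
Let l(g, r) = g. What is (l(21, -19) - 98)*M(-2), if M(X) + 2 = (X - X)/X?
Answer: 154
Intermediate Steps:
M(X) = -2 (M(X) = -2 + (X - X)/X = -2 + 0/X = -2 + 0 = -2)
(l(21, -19) - 98)*M(-2) = (21 - 98)*(-2) = -77*(-2) = 154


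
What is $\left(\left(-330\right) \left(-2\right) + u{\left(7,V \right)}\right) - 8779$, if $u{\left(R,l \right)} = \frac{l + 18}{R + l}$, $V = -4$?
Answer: $- \frac{24343}{3} \approx -8114.3$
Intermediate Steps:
$u{\left(R,l \right)} = \frac{18 + l}{R + l}$
$\left(\left(-330\right) \left(-2\right) + u{\left(7,V \right)}\right) - 8779 = \left(\left(-330\right) \left(-2\right) + \frac{18 - 4}{7 - 4}\right) - 8779 = \left(660 + \frac{1}{3} \cdot 14\right) - 8779 = \left(660 + \frac{14}{3}\right) - 8779 = \frac{1994}{3} - 8779 = - \frac{24343}{3}$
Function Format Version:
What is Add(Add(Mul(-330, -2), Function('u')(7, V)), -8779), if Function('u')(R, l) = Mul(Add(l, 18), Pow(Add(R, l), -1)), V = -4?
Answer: Rational(-24343, 3) ≈ -8114.3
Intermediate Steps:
Function('u')(R, l) = Mul(Pow(Add(R, l), -1), Add(18, l)) (Function('u')(R, l) = Mul(Add(18, l), Pow(Add(R, l), -1)) = Mul(Pow(Add(R, l), -1), Add(18, l)))
Add(Add(Mul(-330, -2), Function('u')(7, V)), -8779) = Add(Add(Mul(-330, -2), Mul(Pow(Add(7, -4), -1), Add(18, -4))), -8779) = Add(Add(660, Mul(Pow(3, -1), 14)), -8779) = Add(Add(660, Mul(Rational(1, 3), 14)), -8779) = Add(Add(660, Rational(14, 3)), -8779) = Add(Rational(1994, 3), -8779) = Rational(-24343, 3)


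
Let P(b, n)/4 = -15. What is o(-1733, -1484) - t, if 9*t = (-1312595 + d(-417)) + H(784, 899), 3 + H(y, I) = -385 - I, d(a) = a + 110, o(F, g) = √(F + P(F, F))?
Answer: 146021 + I*√1793 ≈ 1.4602e+5 + 42.344*I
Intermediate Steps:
P(b, n) = -60 (P(b, n) = 4*(-15) = -60)
o(F, g) = √(-60 + F) (o(F, g) = √(F - 60) = √(-60 + F))
d(a) = 110 + a
H(y, I) = -388 - I (H(y, I) = -3 + (-385 - I) = -388 - I)
t = -146021 (t = ((-1312595 + (110 - 417)) + (-388 - 1*899))/9 = ((-1312595 - 307) + (-388 - 899))/9 = (-1312902 - 1287)/9 = (⅑)*(-1314189) = -146021)
o(-1733, -1484) - t = √(-60 - 1733) - 1*(-146021) = √(-1793) + 146021 = I*√1793 + 146021 = 146021 + I*√1793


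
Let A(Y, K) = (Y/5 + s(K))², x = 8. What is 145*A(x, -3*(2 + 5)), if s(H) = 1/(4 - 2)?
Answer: 12789/20 ≈ 639.45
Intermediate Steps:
s(H) = ½ (s(H) = 1/2 = ½)
A(Y, K) = (½ + Y/5)² (A(Y, K) = (Y/5 + ½)² = (½ + Y/5)²)
145*A(x, -3*(2 + 5)) = 145*((5 + 2*8)²/100) = 145*((5 + 16)²/100) = 145*((1/100)*21²) = 145*((1/100)*441) = 145*(441/100) = 12789/20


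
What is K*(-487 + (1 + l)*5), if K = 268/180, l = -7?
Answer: -34639/45 ≈ -769.76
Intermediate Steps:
K = 67/45 (K = 268*(1/180) = 67/45 ≈ 1.4889)
K*(-487 + (1 + l)*5) = 67*(-487 + (1 - 7)*5)/45 = 67*(-487 - 6*5)/45 = 67*(-487 - 30)/45 = (67/45)*(-517) = -34639/45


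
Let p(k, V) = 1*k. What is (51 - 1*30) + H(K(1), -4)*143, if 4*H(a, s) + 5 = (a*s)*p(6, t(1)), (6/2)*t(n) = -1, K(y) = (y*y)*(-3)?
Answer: 9665/4 ≈ 2416.3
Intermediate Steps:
K(y) = -3*y**2 (K(y) = y**2*(-3) = -3*y**2)
t(n) = -1/3 (t(n) = (1/3)*(-1) = -1/3)
p(k, V) = k
H(a, s) = -5/4 + 3*a*s/2 (H(a, s) = -5/4 + ((a*s)*6)/4 = -5/4 + (6*a*s)/4 = -5/4 + 3*a*s/2)
(51 - 1*30) + H(K(1), -4)*143 = (51 - 1*30) + (-5/4 + (3/2)*(-3*1**2)*(-4))*143 = (51 - 30) + (-5/4 + (3/2)*(-3*1)*(-4))*143 = 21 + (-5/4 + (3/2)*(-3)*(-4))*143 = 21 + (-5/4 + 18)*143 = 21 + (67/4)*143 = 21 + 9581/4 = 9665/4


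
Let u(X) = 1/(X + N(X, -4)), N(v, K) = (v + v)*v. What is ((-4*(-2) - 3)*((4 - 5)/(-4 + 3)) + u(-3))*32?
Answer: 2432/15 ≈ 162.13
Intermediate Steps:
N(v, K) = 2*v² (N(v, K) = (2*v)*v = 2*v²)
u(X) = 1/(X + 2*X²)
((-4*(-2) - 3)*((4 - 5)/(-4 + 3)) + u(-3))*32 = ((-4*(-2) - 3)*((4 - 5)/(-4 + 3)) + 1/((-3)*(1 + 2*(-3))))*32 = ((8 - 3)*(-1/(-1)) - 1/(3*(1 - 6)))*32 = (5*(-1*(-1)) - ⅓/(-5))*32 = (5*1 - ⅓*(-⅕))*32 = (5 + 1/15)*32 = (76/15)*32 = 2432/15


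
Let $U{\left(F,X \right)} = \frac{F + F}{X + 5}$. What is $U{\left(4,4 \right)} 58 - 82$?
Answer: $- \frac{274}{9} \approx -30.444$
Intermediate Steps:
$U{\left(F,X \right)} = \frac{2 F}{5 + X}$
$U{\left(4,4 \right)} 58 - 82 = 2 \cdot 4 \frac{1}{5 + 4} \cdot 58 - 82 = 2 \cdot 4 \cdot \frac{1}{9} \cdot 58 - 82 = \frac{8}{9} \cdot 58 - 82 = \frac{464}{9} - 82 = - \frac{274}{9}$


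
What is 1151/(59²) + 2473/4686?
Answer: 14002099/16311966 ≈ 0.85839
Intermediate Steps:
1151/(59²) + 2473/4686 = 1151/3481 + 2473*(1/4686) = 1151*(1/3481) + 2473/4686 = 1151/3481 + 2473/4686 = 14002099/16311966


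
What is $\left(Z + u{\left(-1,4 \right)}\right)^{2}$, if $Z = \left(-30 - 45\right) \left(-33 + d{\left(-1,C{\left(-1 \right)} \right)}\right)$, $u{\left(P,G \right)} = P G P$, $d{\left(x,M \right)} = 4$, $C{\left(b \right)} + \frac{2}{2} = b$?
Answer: $4748041$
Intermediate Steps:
$C{\left(b \right)} = -1 + b$
$u{\left(P,G \right)} = G P^{2}$ ($u{\left(P,G \right)} = G P P = G P^{2}$)
$Z = 2175$ ($Z = \left(-30 - 45\right) \left(-33 + 4\right) = \left(-75\right) \left(-29\right) = 2175$)
$\left(Z + u{\left(-1,4 \right)}\right)^{2} = \left(2175 + 4 \left(-1\right)^{2}\right)^{2} = \left(2175 + 4 \cdot 1\right)^{2} = \left(2175 + 4\right)^{2} = 2179^{2} = 4748041$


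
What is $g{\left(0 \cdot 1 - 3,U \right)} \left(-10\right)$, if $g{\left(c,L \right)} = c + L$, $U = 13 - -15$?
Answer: $-250$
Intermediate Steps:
$U = 28$ ($U = 13 + 15 = 28$)
$g{\left(c,L \right)} = L + c$
$g{\left(0 \cdot 1 - 3,U \right)} \left(-10\right) = \left(28 + \left(0 \cdot 1 - 3\right)\right) \left(-10\right) = \left(28 + \left(0 - 3\right)\right) \left(-10\right) = \left(28 - 3\right) \left(-10\right) = 25 \left(-10\right) = -250$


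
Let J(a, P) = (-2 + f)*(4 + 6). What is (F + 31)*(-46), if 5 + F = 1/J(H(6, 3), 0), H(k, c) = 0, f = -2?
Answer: -23897/20 ≈ -1194.8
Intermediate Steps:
J(a, P) = -40 (J(a, P) = (-2 - 2)*(4 + 6) = -4*10 = -40)
F = -201/40 (F = -5 + 1/(-40) = -5 - 1/40 = -201/40 ≈ -5.0250)
(F + 31)*(-46) = (-201/40 + 31)*(-46) = (1039/40)*(-46) = -23897/20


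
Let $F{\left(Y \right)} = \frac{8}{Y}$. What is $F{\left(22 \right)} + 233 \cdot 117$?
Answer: $\frac{299875}{11} \approx 27261.0$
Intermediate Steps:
$F{\left(22 \right)} + 233 \cdot 117 = \frac{8}{22} + 233 \cdot 117 = 8 \cdot \frac{1}{22} + 27261 = \frac{4}{11} + 27261 = \frac{299875}{11}$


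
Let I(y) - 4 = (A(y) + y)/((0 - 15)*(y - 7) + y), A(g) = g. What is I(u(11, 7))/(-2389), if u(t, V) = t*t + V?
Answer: -6492/4030243 ≈ -0.0016108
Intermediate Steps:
u(t, V) = V + t² (u(t, V) = t² + V = V + t²)
I(y) = 4 + 2*y/(105 - 14*y) (I(y) = 4 + (y + y)/((0 - 15)*(y - 7) + y) = 4 + (2*y)/(-15*(-7 + y) + y) = 4 + (2*y)/((105 - 15*y) + y) = 4 + (2*y)/(105 - 14*y) = 4 + 2*y/(105 - 14*y))
I(u(11, 7))/(-2389) = (6*(-70 + 9*(7 + 11²))/(7*(-15 + 2*(7 + 11²))))/(-2389) = (6*(-70 + 9*(7 + 121))/(7*(-15 + 2*(7 + 121))))*(-1/2389) = (6*(-70 + 9*128)/(7*(-15 + 2*128)))*(-1/2389) = (6*(-70 + 1152)/(7*(-15 + 256)))*(-1/2389) = ((6/7)*1082/241)*(-1/2389) = ((6/7)*(1/241)*1082)*(-1/2389) = (6492/1687)*(-1/2389) = -6492/4030243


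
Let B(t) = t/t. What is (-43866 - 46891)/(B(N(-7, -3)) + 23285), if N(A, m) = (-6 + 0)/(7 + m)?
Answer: -90757/23286 ≈ -3.8975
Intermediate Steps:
N(A, m) = -6/(7 + m)
B(t) = 1
(-43866 - 46891)/(B(N(-7, -3)) + 23285) = (-43866 - 46891)/(1 + 23285) = -90757/23286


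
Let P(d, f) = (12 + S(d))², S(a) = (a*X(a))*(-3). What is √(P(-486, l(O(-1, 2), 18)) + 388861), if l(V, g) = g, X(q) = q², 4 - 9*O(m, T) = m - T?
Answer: √118593300351877261 ≈ 3.4437e+8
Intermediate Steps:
O(m, T) = 4/9 - m/9 + T/9 (O(m, T) = 4/9 - (m - T)/9 = 4/9 + (-m/9 + T/9) = 4/9 - m/9 + T/9)
S(a) = -3*a³ (S(a) = (a*a²)*(-3) = a³*(-3) = -3*a³)
P(d, f) = (12 - 3*d³)²
√(P(-486, l(O(-1, 2), 18)) + 388861) = √(9*(-4 + (-486)³)² + 388861) = √(9*(-4 - 114791256)² + 388861) = √(9*(-114791260)² + 388861) = √(9*13177033372387600 + 388861) = √(118593300351488400 + 388861) = √118593300351877261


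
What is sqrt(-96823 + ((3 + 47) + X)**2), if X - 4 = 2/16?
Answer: 3*I*sqrt(667687)/8 ≈ 306.42*I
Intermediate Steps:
X = 33/8 (X = 4 + 2/16 = 4 + 2*(1/16) = 4 + 1/8 = 33/8 ≈ 4.1250)
sqrt(-96823 + ((3 + 47) + X)**2) = sqrt(-96823 + ((3 + 47) + 33/8)**2) = sqrt(-96823 + (50 + 33/8)**2) = sqrt(-96823 + (433/8)**2) = sqrt(-96823 + 187489/64) = sqrt(-6009183/64) = 3*I*sqrt(667687)/8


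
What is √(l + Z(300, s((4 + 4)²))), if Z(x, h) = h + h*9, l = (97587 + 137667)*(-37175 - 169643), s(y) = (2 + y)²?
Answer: 2*I*√12163679553 ≈ 2.2058e+5*I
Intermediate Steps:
l = -48654761772 (l = 235254*(-206818) = -48654761772)
Z(x, h) = 10*h (Z(x, h) = h + 9*h = 10*h)
√(l + Z(300, s((4 + 4)²))) = √(-48654761772 + 10*(2 + (4 + 4)²)²) = √(-48654761772 + 10*(2 + 8²)²) = √(-48654761772 + 10*(2 + 64)²) = √(-48654761772 + 10*66²) = √(-48654761772 + 10*4356) = √(-48654761772 + 43560) = √(-48654718212) = 2*I*√12163679553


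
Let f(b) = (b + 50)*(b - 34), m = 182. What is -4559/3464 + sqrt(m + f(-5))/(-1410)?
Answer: -4559/3464 - 11*I*sqrt(13)/1410 ≈ -1.3161 - 0.028128*I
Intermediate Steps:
f(b) = (-34 + b)*(50 + b) (f(b) = (50 + b)*(-34 + b) = (-34 + b)*(50 + b))
-4559/3464 + sqrt(m + f(-5))/(-1410) = -4559/3464 + sqrt(182 + (-1700 + (-5)**2 + 16*(-5)))/(-1410) = -4559*1/3464 + sqrt(182 + (-1700 + 25 - 80))*(-1/1410) = -4559/3464 + sqrt(182 - 1755)*(-1/1410) = -4559/3464 + sqrt(-1573)*(-1/1410) = -4559/3464 + (11*I*sqrt(13))*(-1/1410) = -4559/3464 - 11*I*sqrt(13)/1410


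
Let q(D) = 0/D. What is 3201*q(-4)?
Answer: 0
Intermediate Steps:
q(D) = 0
3201*q(-4) = 3201*0 = 0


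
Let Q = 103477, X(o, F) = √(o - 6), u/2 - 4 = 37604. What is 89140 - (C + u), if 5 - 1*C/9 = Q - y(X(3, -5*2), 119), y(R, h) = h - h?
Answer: 945172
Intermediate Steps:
u = 75216 (u = 8 + 2*37604 = 8 + 75208 = 75216)
X(o, F) = √(-6 + o)
y(R, h) = 0
C = -931248 (C = 45 - 9*(103477 - 1*0) = 45 - 9*(103477 + 0) = 45 - 9*103477 = 45 - 931293 = -931248)
89140 - (C + u) = 89140 - (-931248 + 75216) = 89140 - 1*(-856032) = 89140 + 856032 = 945172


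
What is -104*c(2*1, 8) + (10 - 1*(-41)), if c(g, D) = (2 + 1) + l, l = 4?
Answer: -677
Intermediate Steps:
c(g, D) = 7 (c(g, D) = (2 + 1) + 4 = 3 + 4 = 7)
-104*c(2*1, 8) + (10 - 1*(-41)) = -104*7 + (10 - 1*(-41)) = -728 + (10 + 41) = -728 + 51 = -677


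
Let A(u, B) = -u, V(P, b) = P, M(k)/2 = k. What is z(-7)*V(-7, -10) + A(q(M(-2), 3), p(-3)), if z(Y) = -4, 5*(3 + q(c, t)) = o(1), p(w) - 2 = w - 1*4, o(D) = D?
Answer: 154/5 ≈ 30.800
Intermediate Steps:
M(k) = 2*k
p(w) = -2 + w (p(w) = 2 + (w - 1*4) = 2 + (w - 4) = 2 + (-4 + w) = -2 + w)
q(c, t) = -14/5 (q(c, t) = -3 + (⅕)*1 = -3 + ⅕ = -14/5)
z(-7)*V(-7, -10) + A(q(M(-2), 3), p(-3)) = -4*(-7) - 1*(-14/5) = 28 + 14/5 = 154/5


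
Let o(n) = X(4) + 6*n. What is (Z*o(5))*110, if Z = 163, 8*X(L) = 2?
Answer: 1084765/2 ≈ 5.4238e+5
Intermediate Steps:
X(L) = ¼ (X(L) = (⅛)*2 = ¼)
o(n) = ¼ + 6*n
(Z*o(5))*110 = (163*(¼ + 6*5))*110 = (163*(¼ + 30))*110 = (163*(121/4))*110 = (19723/4)*110 = 1084765/2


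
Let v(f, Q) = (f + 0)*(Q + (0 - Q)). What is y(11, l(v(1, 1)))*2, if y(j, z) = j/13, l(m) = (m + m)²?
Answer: 22/13 ≈ 1.6923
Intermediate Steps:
v(f, Q) = 0 (v(f, Q) = f*(Q - Q) = f*0 = 0)
l(m) = 4*m² (l(m) = (2*m)² = 4*m²)
y(j, z) = j/13 (y(j, z) = j*(1/13) = j/13)
y(11, l(v(1, 1)))*2 = ((1/13)*11)*2 = (11/13)*2 = 22/13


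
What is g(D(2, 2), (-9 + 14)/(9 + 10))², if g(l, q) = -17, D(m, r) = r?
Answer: 289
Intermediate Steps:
g(D(2, 2), (-9 + 14)/(9 + 10))² = (-17)² = 289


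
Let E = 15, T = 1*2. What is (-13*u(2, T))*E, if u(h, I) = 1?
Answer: -195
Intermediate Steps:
T = 2
(-13*u(2, T))*E = -13*1*15 = -13*15 = -195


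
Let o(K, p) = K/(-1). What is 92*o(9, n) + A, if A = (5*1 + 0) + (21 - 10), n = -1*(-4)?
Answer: -812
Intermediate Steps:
n = 4
o(K, p) = -K (o(K, p) = K*(-1) = -K)
A = 16 (A = (5 + 0) + 11 = 5 + 11 = 16)
92*o(9, n) + A = 92*(-1*9) + 16 = 92*(-9) + 16 = -828 + 16 = -812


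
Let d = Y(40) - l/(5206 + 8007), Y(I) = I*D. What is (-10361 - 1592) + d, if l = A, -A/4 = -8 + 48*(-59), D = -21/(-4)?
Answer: -155171619/13213 ≈ -11744.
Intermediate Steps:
D = 21/4 (D = -21*(-1/4) = 21/4 ≈ 5.2500)
Y(I) = 21*I/4 (Y(I) = I*(21/4) = 21*I/4)
A = 11360 (A = -4*(-8 + 48*(-59)) = -4*(-8 - 2832) = -4*(-2840) = 11360)
l = 11360
d = 2763370/13213 (d = (21/4)*40 - 11360/(5206 + 8007) = 210 - 11360/13213 = 2763370/13213 ≈ 209.14)
(-10361 - 1592) + d = (-10361 - 1592) + 2763370/13213 = -11953 + 2763370/13213 = -155171619/13213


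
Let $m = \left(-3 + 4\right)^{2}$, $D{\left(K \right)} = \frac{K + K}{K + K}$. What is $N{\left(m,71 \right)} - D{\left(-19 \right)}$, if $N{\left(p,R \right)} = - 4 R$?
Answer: $-285$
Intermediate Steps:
$D{\left(K \right)} = 1$ ($D{\left(K \right)} = \frac{2 K}{2 K} = 2 K \frac{1}{2 K} = 1$)
$m = 1$ ($m = 1^{2} = 1$)
$N{\left(m,71 \right)} - D{\left(-19 \right)} = \left(-4\right) 71 - 1 = -284 - 1 = -285$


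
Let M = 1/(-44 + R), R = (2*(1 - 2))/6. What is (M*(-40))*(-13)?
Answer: -1560/133 ≈ -11.729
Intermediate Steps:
R = -1/3 (R = (2*(-1))*(1/6) = -2*1/6 = -1/3 ≈ -0.33333)
M = -3/133 (M = 1/(-44 - 1/3) = 1/(-133/3) = -3/133 ≈ -0.022556)
(M*(-40))*(-13) = -3/133*(-40)*(-13) = (120/133)*(-13) = -1560/133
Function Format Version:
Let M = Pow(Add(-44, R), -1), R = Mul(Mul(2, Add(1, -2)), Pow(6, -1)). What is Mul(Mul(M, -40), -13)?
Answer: Rational(-1560, 133) ≈ -11.729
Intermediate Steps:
R = Rational(-1, 3) (R = Mul(Mul(2, -1), Rational(1, 6)) = Mul(-2, Rational(1, 6)) = Rational(-1, 3) ≈ -0.33333)
M = Rational(-3, 133) (M = Pow(Add(-44, Rational(-1, 3)), -1) = Pow(Rational(-133, 3), -1) = Rational(-3, 133) ≈ -0.022556)
Mul(Mul(M, -40), -13) = Mul(Mul(Rational(-3, 133), -40), -13) = Mul(Rational(120, 133), -13) = Rational(-1560, 133)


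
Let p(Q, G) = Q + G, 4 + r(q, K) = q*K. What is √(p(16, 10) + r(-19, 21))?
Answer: I*√377 ≈ 19.417*I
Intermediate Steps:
r(q, K) = -4 + K*q (r(q, K) = -4 + q*K = -4 + K*q)
p(Q, G) = G + Q
√(p(16, 10) + r(-19, 21)) = √((10 + 16) + (-4 + 21*(-19))) = √(26 + (-4 - 399)) = √(26 - 403) = √(-377) = I*√377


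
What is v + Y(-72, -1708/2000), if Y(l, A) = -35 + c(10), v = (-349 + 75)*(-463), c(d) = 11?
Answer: 126838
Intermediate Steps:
v = 126862 (v = -274*(-463) = 126862)
Y(l, A) = -24 (Y(l, A) = -35 + 11 = -24)
v + Y(-72, -1708/2000) = 126862 - 24 = 126838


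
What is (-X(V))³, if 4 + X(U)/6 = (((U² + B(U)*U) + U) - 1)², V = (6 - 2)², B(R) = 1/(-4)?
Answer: -78243489880011000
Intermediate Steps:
B(R) = -¼
V = 16 (V = 4² = 16)
X(U) = -24 + 6*(-1 + U² + 3*U/4)² (X(U) = -24 + 6*(((U² - U/4) + U) - 1)² = -24 + 6*((U² + 3*U/4) - 1)² = -24 + 6*(-1 + U² + 3*U/4)²)
(-X(V))³ = (-(-24 + 3*(-4 + 3*16 + 4*16²)²/8))³ = (-(-24 + 3*(-4 + 48 + 4*256)²/8))³ = (-(-24 + 3*(-4 + 48 + 1024)²/8))³ = (-(-24 + (3/8)*1068²))³ = (-(-24 + (3/8)*1140624))³ = (-(-24 + 427734))³ = (-1*427710)³ = (-427710)³ = -78243489880011000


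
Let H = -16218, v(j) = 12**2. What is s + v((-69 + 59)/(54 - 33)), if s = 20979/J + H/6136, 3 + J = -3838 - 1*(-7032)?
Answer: 1448246025/9789988 ≈ 147.93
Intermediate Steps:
v(j) = 144
J = 3191 (J = -3 + (-3838 - 1*(-7032)) = -3 + (-3838 + 7032) = -3 + 3194 = 3191)
s = 38487753/9789988 (s = 20979/3191 - 16218/6136 = 20979*(1/3191) - 16218*1/6136 = 20979/3191 - 8109/3068 = 38487753/9789988 ≈ 3.9313)
s + v((-69 + 59)/(54 - 33)) = 38487753/9789988 + 144 = 1448246025/9789988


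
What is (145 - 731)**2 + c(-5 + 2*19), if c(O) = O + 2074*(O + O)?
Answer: 480313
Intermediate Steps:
c(O) = 4149*O (c(O) = O + 2074*(2*O) = O + 4148*O = 4149*O)
(145 - 731)**2 + c(-5 + 2*19) = (145 - 731)**2 + 4149*(-5 + 2*19) = (-586)**2 + 4149*(-5 + 38) = 343396 + 4149*33 = 343396 + 136917 = 480313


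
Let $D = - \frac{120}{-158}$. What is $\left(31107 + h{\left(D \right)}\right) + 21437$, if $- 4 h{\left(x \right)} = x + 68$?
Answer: $\frac{4149618}{79} \approx 52527.0$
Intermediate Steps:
$D = \frac{60}{79}$ ($D = \left(-120\right) \left(- \frac{1}{158}\right) = \frac{60}{79} \approx 0.75949$)
$h{\left(x \right)} = -17 - \frac{x}{4}$ ($h{\left(x \right)} = - \frac{x + 68}{4} = - \frac{68 + x}{4} = -17 - \frac{x}{4}$)
$\left(31107 + h{\left(D \right)}\right) + 21437 = \left(31107 - \frac{1358}{79}\right) + 21437 = \frac{2456095}{79} + 21437 = \frac{4149618}{79}$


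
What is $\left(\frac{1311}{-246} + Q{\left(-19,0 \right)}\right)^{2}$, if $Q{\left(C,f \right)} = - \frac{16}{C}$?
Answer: $\frac{48874081}{2427364} \approx 20.135$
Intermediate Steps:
$\left(\frac{1311}{-246} + Q{\left(-19,0 \right)}\right)^{2} = \left(\frac{1311}{-246} - \frac{16}{-19}\right)^{2} = \left(1311 \left(- \frac{1}{246}\right) - - \frac{16}{19}\right)^{2} = \left(- \frac{437}{82} + \frac{16}{19}\right)^{2} = \left(- \frac{6991}{1558}\right)^{2} = \frac{48874081}{2427364}$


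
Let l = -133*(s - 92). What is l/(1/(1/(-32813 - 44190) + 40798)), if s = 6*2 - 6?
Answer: 35933259279134/77003 ≈ 4.6665e+8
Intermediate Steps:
s = 6 (s = 12 - 6 = 6)
l = 11438 (l = -133*(6 - 92) = -133*(-86) = 11438)
l/(1/(1/(-32813 - 44190) + 40798)) = 11438/(1/(1/(-32813 - 44190) + 40798)) = 11438/(1/(1/(-77003) + 40798)) = 11438/(1/(-1/77003 + 40798)) = 11438/(1/(3141568393/77003)) = 11438/(77003/3141568393) = 11438*(3141568393/77003) = 35933259279134/77003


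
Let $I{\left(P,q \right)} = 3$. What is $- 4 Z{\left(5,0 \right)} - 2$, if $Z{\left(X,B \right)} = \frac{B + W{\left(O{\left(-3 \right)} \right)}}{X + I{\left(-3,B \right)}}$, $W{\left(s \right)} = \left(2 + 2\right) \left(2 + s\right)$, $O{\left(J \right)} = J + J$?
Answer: $6$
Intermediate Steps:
$O{\left(J \right)} = 2 J$
$W{\left(s \right)} = 8 + 4 s$ ($W{\left(s \right)} = 4 \left(2 + s\right) = 8 + 4 s$)
$Z{\left(X,B \right)} = \frac{-16 + B}{3 + X}$ ($Z{\left(X,B \right)} = \frac{B + \left(8 + 4 \cdot 2 \left(-3\right)\right)}{X + 3} = \frac{B + \left(8 + 4 \left(-6\right)\right)}{3 + X} = \frac{B + \left(8 - 24\right)}{3 + X} = \frac{B - 16}{3 + X} = \frac{-16 + B}{3 + X}$)
$- 4 Z{\left(5,0 \right)} - 2 = - 4 \frac{-16 + 0}{3 + 5} - 2 = - 4 \cdot \frac{1}{8} \left(-16\right) - 2 = \left(-4\right) \left(-2\right) - 2 = 8 - 2 = 6$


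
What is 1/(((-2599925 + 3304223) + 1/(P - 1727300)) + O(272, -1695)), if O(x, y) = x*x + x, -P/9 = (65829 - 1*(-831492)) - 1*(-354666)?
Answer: 12995183/10117451705381 ≈ 1.2844e-6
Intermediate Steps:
P = -11267883 (P = -9*((65829 - 1*(-831492)) - 1*(-354666)) = -9*((65829 + 831492) + 354666) = -9*(897321 + 354666) = -9*1251987 = -11267883)
O(x, y) = x + x**2 (O(x, y) = x**2 + x = x + x**2)
1/(((-2599925 + 3304223) + 1/(P - 1727300)) + O(272, -1695)) = 1/(((-2599925 + 3304223) + 1/(-11267883 - 1727300)) + 272*(1 + 272)) = 1/((704298 + 1/(-12995183)) + 272*273) = 1/((704298 - 1/12995183) + 74256) = 1/(9152481396533/12995183 + 74256) = 1/(10117451705381/12995183) = 12995183/10117451705381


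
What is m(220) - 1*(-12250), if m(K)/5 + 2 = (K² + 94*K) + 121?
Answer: 358245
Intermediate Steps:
m(K) = 595 + 5*K² + 470*K (m(K) = -10 + 5*((K² + 94*K) + 121) = -10 + 5*(121 + K² + 94*K) = -10 + (605 + 5*K² + 470*K) = 595 + 5*K² + 470*K)
m(220) - 1*(-12250) = (595 + 5*220² + 470*220) - 1*(-12250) = (595 + 5*48400 + 103400) + 12250 = (595 + 242000 + 103400) + 12250 = 345995 + 12250 = 358245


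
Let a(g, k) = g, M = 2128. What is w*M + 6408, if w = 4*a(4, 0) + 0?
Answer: 40456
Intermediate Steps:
w = 16 (w = 4*4 + 0 = 16 + 0 = 16)
w*M + 6408 = 16*2128 + 6408 = 34048 + 6408 = 40456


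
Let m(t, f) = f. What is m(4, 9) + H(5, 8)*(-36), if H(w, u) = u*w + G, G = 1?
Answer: -1467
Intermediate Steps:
H(w, u) = 1 + u*w (H(w, u) = u*w + 1 = 1 + u*w)
m(4, 9) + H(5, 8)*(-36) = 9 + (1 + 8*5)*(-36) = 9 + (1 + 40)*(-36) = 9 + 41*(-36) = 9 - 1476 = -1467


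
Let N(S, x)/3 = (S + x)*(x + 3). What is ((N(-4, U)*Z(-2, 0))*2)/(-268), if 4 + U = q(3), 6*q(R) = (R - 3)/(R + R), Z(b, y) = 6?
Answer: -72/67 ≈ -1.0746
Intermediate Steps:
q(R) = (-3 + R)/(12*R) (q(R) = ((R - 3)/(R + R))/6 = ((-3 + R)/((2*R)))/6 = ((-3 + R)*(1/(2*R)))/6 = ((-3 + R)/(2*R))/6 = (-3 + R)/(12*R))
U = -4 (U = -4 + (1/12)*(-3 + 3)/3 = -4 + (1/12)*(1/3)*0 = -4 + 0 = -4)
N(S, x) = 3*(3 + x)*(S + x) (N(S, x) = 3*((S + x)*(x + 3)) = 3*((S + x)*(3 + x)) = 3*((3 + x)*(S + x)) = 3*(3 + x)*(S + x))
((N(-4, U)*Z(-2, 0))*2)/(-268) = (((3*(-4)**2 + 9*(-4) + 9*(-4) + 3*(-4)*(-4))*6)*2)/(-268) = (((3*16 - 36 - 36 + 48)*6)*2)*(-1/268) = (((48 - 36 - 36 + 48)*6)*2)*(-1/268) = ((24*6)*2)*(-1/268) = (144*2)*(-1/268) = 288*(-1/268) = -72/67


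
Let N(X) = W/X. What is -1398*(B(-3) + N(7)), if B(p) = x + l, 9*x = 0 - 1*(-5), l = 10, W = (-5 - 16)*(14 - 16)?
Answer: -69434/3 ≈ -23145.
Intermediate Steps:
W = 42 (W = -21*(-2) = 42)
x = 5/9 (x = (0 - 1*(-5))/9 = (0 + 5)/9 = (1/9)*5 = 5/9 ≈ 0.55556)
N(X) = 42/X
B(p) = 95/9 (B(p) = 5/9 + 10 = 95/9)
-1398*(B(-3) + N(7)) = -1398*(95/9 + 42/7) = -1398*(95/9 + 42*(1/7)) = -1398*(95/9 + 6) = -1398*149/9 = -69434/3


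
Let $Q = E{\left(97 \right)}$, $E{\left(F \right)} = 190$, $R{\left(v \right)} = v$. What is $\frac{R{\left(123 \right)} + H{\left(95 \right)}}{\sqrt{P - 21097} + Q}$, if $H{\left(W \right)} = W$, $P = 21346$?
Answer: $\frac{41420}{35851} - \frac{218 \sqrt{249}}{35851} \approx 1.0594$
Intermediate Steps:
$Q = 190$
$\frac{R{\left(123 \right)} + H{\left(95 \right)}}{\sqrt{P - 21097} + Q} = \frac{123 + 95}{\sqrt{21346 - 21097} + 190} = \frac{218}{\sqrt{249} + 190} = \frac{218}{190 + \sqrt{249}}$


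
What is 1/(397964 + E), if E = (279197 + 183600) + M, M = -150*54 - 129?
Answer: 1/852532 ≈ 1.1730e-6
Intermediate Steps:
M = -8229 (M = -8100 - 129 = -8229)
E = 454568 (E = (279197 + 183600) - 8229 = 462797 - 8229 = 454568)
1/(397964 + E) = 1/(397964 + 454568) = 1/852532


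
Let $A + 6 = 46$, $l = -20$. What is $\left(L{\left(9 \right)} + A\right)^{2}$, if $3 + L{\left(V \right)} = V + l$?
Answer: $676$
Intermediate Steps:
$A = 40$ ($A = -6 + 46 = 40$)
$L{\left(V \right)} = -23 + V$ ($L{\left(V \right)} = -3 + \left(V - 20\right) = -3 + \left(-20 + V\right) = -23 + V$)
$\left(L{\left(9 \right)} + A\right)^{2} = \left(\left(-23 + 9\right) + 40\right)^{2} = \left(-14 + 40\right)^{2} = 26^{2} = 676$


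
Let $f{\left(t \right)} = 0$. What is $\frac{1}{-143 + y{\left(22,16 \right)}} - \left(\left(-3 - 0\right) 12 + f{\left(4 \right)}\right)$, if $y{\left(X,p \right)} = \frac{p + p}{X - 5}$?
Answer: $\frac{86347}{2399} \approx 35.993$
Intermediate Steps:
$y{\left(X,p \right)} = \frac{2 p}{-5 + X}$
$\frac{1}{-143 + y{\left(22,16 \right)}} - \left(\left(-3 - 0\right) 12 + f{\left(4 \right)}\right) = \frac{1}{-143 + 2 \cdot 16 \frac{1}{-5 + 22}} - \left(\left(-3 - 0\right) 12 + 0\right) = \frac{1}{-143 + 2 \cdot 16 \cdot \frac{1}{17}} - \left(\left(-3 + 0\right) 12 + 0\right) = \frac{1}{-143 + 2 \cdot 16 \cdot \frac{1}{17}} - \left(\left(-3\right) 12 + 0\right) = \frac{1}{-143 + \frac{32}{17}} - \left(-36 + 0\right) = \frac{1}{- \frac{2399}{17}} - -36 = - \frac{17}{2399} + 36 = \frac{86347}{2399}$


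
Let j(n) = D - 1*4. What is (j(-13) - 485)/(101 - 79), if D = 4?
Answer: -485/22 ≈ -22.045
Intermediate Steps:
j(n) = 0 (j(n) = 4 - 1*4 = 4 - 4 = 0)
(j(-13) - 485)/(101 - 79) = (0 - 485)/(101 - 79) = -485/22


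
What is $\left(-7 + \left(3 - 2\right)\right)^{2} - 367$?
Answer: $-331$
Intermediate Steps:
$\left(-7 + \left(3 - 2\right)\right)^{2} - 367 = \left(-7 + 1\right)^{2} - 367 = \left(-6\right)^{2} - 367 = 36 - 367 = -331$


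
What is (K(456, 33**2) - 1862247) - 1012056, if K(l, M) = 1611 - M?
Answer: -2873781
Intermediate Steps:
(K(456, 33**2) - 1862247) - 1012056 = ((1611 - 1*33**2) - 1862247) - 1012056 = ((1611 - 1*1089) - 1862247) - 1012056 = ((1611 - 1089) - 1862247) - 1012056 = (522 - 1862247) - 1012056 = -1861725 - 1012056 = -2873781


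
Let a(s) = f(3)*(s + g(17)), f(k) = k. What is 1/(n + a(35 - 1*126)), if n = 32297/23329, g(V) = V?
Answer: -23329/5146741 ≈ -0.0045328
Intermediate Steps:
a(s) = 51 + 3*s (a(s) = 3*(s + 17) = 3*(17 + s) = 51 + 3*s)
n = 32297/23329 (n = 32297*(1/23329) = 32297/23329 ≈ 1.3844)
1/(n + a(35 - 1*126)) = 1/(32297/23329 + (51 + 3*(35 - 1*126))) = 1/(32297/23329 + (51 + 3*(35 - 126))) = 1/(32297/23329 + (51 + 3*(-91))) = 1/(32297/23329 + (51 - 273)) = 1/(32297/23329 - 222) = 1/(-5146741/23329) = -23329/5146741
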